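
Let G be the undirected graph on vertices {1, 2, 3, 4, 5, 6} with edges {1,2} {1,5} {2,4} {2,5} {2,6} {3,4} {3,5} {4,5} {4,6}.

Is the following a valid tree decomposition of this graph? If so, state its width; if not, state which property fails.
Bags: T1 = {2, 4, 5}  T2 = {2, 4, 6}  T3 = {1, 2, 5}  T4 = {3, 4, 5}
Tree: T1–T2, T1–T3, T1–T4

Every vertex of G appears in some bag (union = {1, 2, 3, 4, 5, 6}); every edge is covered by a bag; and for each vertex v the set of bags containing v is connected in the bag tree. The decomposition is therefore valid. The largest bag has 3 vertices, so the width is 2.

Yes; width 2.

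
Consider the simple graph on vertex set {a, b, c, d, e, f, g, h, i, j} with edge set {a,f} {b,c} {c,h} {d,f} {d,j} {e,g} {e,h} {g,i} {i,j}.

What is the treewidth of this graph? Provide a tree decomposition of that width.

Treewidth 1.
Bags: B1 = {a, f}  B2 = {d, f}  B3 = {d, j}  B4 = {i, j}  B5 = {g, i}  B6 = {e, g}  B7 = {e, h}  B8 = {c, h}  B9 = {b, c}
Tree: B1–B2, B2–B3, B3–B4, B4–B5, B5–B6, B6–B7, B7–B8, B8–B9

Every bag has size at most 2, so the width is 2 − 1 = 1 and tw(G) ≤ 1. Any graph with an edge has treewidth ≥ 1, and G has the edge a–f. Therefore the treewidth is 1.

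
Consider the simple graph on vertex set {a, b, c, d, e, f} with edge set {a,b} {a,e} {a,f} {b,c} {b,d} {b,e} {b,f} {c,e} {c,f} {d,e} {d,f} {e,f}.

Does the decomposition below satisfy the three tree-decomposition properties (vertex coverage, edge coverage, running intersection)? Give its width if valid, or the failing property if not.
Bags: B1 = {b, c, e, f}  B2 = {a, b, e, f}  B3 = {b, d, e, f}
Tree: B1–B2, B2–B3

Yes; width 3.

Vertex coverage: the bags together contain {a, b, c, d, e, f}, the full vertex set. Edge coverage: each edge of G has both endpoints in at least one bag. Running intersection: for every vertex, the bags containing it form a connected subtree. All three properties hold, so this is a valid tree decomposition of width max|bag| − 1 = 3, and hence tw(G) ≤ 3.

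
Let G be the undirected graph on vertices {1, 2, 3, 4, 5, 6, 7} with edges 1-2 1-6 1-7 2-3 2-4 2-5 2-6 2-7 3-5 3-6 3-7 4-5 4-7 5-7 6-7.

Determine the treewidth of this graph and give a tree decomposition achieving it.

Treewidth 3.
One such decomposition:
Bags: B1 = {2, 4, 5, 7}  B2 = {2, 3, 5, 7}  B3 = {2, 3, 6, 7}  B4 = {1, 2, 6, 7}
Tree: B1–B2, B2–B3, B3–B4

The largest bag has 4 vertices, giving width 3; this decomposition certifies tw(G) ≤ 3. For the lower bound, the 4 vertices {1, 2, 6, 7} are pairwise adjacent, and any tree decomposition puts a clique entirely inside one bag — forcing width ≥ 3. The upper and lower bounds meet at 3, so that is the treewidth.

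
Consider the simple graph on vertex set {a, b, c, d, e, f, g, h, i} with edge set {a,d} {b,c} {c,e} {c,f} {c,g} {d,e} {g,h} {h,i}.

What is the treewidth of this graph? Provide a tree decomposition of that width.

Treewidth 1.
One optimal decomposition is:
Bags: B1 = {c, g}  B2 = {b, c}  B3 = {g, h}  B4 = {c, e}  B5 = {h, i}  B6 = {d, e}  B7 = {a, d}  B8 = {c, f}
Tree: B1–B2, B1–B3, B1–B4, B3–B5, B4–B6, B6–B7, B4–B8

Each bag holds 2 vertices, so the decomposition has width 1, which upper-bounds the treewidth. G has an edge, so its treewidth is at least 1. Therefore the treewidth is 1.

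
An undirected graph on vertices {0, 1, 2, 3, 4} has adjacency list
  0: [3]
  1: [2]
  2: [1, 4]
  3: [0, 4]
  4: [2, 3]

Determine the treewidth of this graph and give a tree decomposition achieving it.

The largest bag has 2 vertices, giving width 1; this decomposition certifies tw(G) ≤ 1. G has an edge, so its treewidth is at least 1. The upper and lower bounds meet at 1, so that is the treewidth.

Treewidth 1.
One optimal decomposition is:
Bags: B1 = {1, 2}  B2 = {2, 4}  B3 = {3, 4}  B4 = {0, 3}
Tree: B1–B2, B2–B3, B3–B4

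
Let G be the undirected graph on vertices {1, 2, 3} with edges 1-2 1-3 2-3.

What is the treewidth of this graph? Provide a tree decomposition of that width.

A single bag containing all 3 vertices is trivially a valid decomposition of width 2. Conversely, {1, 2, 3} is a clique of size 3, and the vertices of any clique must share a bag in every tree decomposition; so some bag has ≥ 3 vertices and tw(G) ≥ 2. Combining the bounds, tw(G) = 2.

Treewidth 2.
Bags: B1 = {1, 2, 3}
Tree: (single bag)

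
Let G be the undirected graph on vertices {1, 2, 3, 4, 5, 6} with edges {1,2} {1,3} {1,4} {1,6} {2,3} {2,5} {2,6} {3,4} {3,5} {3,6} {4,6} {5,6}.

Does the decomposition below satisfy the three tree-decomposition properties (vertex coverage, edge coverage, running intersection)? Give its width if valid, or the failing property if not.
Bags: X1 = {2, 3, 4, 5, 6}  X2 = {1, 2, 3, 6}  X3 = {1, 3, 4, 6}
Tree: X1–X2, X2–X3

A tree decomposition must satisfy three properties: every vertex lies in some bag; for every edge, both endpoints lie together in some bag; and for every vertex, the bags containing it form a connected subtree. Here bags containing vertex 4 are not connected in the tree, so the decomposition is invalid.

No — bags containing vertex 4 are not connected in the tree.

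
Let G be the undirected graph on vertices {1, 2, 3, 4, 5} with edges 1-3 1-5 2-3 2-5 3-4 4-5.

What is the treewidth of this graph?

2

A width-2 tree decomposition is:
Bags: B1 = {1, 3, 5}  B2 = {3, 4, 5}  B3 = {2, 3, 5}
Tree: B1–B2, B2–B3
Each bag holds 3 vertices, so the decomposition has width 2, which upper-bounds the treewidth. For the lower bound, G contains the cycle 5–1–3–4–5, so G is not a forest; only forests have treewidth ≤ 1, hence tw(G) ≥ 2. Hence tw(G) = 2 exactly.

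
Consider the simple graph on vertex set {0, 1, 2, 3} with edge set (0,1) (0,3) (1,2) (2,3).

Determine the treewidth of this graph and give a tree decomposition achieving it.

Each bag holds 3 vertices, so the decomposition has width 2, which upper-bounds the treewidth. For the lower bound, G contains the cycle 1–0–3–2–1, so G is not a forest; only forests have treewidth ≤ 1, hence tw(G) ≥ 2. Hence tw(G) = 2 exactly.

Treewidth 2.
One such decomposition:
Bags: B1 = {0, 1, 3}  B2 = {1, 2, 3}
Tree: B1–B2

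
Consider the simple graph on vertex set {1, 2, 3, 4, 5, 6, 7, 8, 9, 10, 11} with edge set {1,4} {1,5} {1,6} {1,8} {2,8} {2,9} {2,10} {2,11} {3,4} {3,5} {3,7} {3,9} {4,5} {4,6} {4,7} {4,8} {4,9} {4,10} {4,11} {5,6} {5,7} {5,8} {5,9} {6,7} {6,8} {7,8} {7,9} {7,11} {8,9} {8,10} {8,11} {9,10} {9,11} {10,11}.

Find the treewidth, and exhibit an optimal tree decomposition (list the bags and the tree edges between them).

Every bag has size at most 5, so the width is 5 − 1 = 4 and tw(G) ≤ 4. Conversely, {2, 8, 9, 10, 11} is a clique of size 5, and the vertices of any clique must share a bag in every tree decomposition; so some bag has ≥ 5 vertices and tw(G) ≥ 4. The upper and lower bounds meet at 4, so that is the treewidth.

Treewidth 4.
One optimal decomposition is:
Bags: B1 = {4, 5, 7, 8, 9}  B2 = {4, 5, 6, 7, 8}  B3 = {3, 4, 5, 7, 9}  B4 = {4, 7, 8, 9, 11}  B5 = {4, 8, 9, 10, 11}  B6 = {1, 4, 5, 6, 8}  B7 = {2, 8, 9, 10, 11}
Tree: B1–B2, B1–B3, B1–B4, B4–B5, B2–B6, B5–B7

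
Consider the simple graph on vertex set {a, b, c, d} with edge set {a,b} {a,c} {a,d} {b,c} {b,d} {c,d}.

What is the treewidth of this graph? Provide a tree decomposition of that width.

Treewidth 3.
One such decomposition:
Bags: B1 = {a, b, c, d}
Tree: (single bag)

A single bag containing all 4 vertices is trivially a valid decomposition of width 3. Conversely, {a, b, c, d} is a clique of size 4, and the vertices of any clique must share a bag in every tree decomposition; so some bag has ≥ 4 vertices and tw(G) ≥ 3. Hence tw(G) = 3 exactly.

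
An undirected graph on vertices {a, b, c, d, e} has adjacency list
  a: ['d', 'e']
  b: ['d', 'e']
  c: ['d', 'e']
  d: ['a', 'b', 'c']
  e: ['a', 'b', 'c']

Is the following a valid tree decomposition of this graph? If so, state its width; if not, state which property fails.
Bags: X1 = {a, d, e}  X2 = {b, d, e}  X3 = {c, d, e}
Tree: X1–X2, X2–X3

Yes; width 2.

Every vertex of G appears in some bag (union = {a, b, c, d, e}); every edge is covered by a bag; and for each vertex v the set of bags containing v is connected in the bag tree. The decomposition is therefore valid. The largest bag has 3 vertices, so the width is 2.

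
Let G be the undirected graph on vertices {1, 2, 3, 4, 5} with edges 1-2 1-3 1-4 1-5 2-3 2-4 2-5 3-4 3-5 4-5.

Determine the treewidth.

A width-4 tree decomposition is:
Bags: B1 = {1, 2, 3, 4, 5}
Tree: (single bag)
A single bag containing all 5 vertices is trivially a valid decomposition of width 4. Conversely, {1, 2, 3, 4, 5} is a clique of size 5, and the vertices of any clique must share a bag in every tree decomposition; so some bag has ≥ 5 vertices and tw(G) ≥ 4. The upper and lower bounds meet at 4, so that is the treewidth.

4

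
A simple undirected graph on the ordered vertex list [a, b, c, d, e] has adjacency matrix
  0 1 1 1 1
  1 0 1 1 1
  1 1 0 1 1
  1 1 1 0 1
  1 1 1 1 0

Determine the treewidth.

4

A width-4 tree decomposition is:
Bags: B1 = {a, b, c, d, e}
Tree: (single bag)
A single bag containing all 5 vertices is trivially a valid decomposition of width 4. Conversely, {a, b, c, d, e} is a clique of size 5, and the vertices of any clique must share a bag in every tree decomposition; so some bag has ≥ 5 vertices and tw(G) ≥ 4. Therefore the treewidth is 4.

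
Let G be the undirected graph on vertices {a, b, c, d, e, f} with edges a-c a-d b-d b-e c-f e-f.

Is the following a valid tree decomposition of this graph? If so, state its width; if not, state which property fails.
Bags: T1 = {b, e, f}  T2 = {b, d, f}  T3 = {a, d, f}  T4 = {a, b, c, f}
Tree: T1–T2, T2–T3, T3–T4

No — bags containing vertex b are not connected in the tree.

A tree decomposition must satisfy three properties: every vertex lies in some bag; for every edge, both endpoints lie together in some bag; and for every vertex, the bags containing it form a connected subtree. Here bags containing vertex b are not connected in the tree, so the decomposition is invalid.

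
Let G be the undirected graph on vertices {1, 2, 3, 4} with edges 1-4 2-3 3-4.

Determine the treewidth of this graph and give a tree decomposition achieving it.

Every bag has size at most 2, so the width is 2 − 1 = 1 and tw(G) ≤ 1. Any graph with an edge has treewidth ≥ 1, and G has the edge 2–3. Hence tw(G) = 1 exactly.

Treewidth 1.
Bags: B1 = {2, 3}  B2 = {3, 4}  B3 = {1, 4}
Tree: B1–B2, B2–B3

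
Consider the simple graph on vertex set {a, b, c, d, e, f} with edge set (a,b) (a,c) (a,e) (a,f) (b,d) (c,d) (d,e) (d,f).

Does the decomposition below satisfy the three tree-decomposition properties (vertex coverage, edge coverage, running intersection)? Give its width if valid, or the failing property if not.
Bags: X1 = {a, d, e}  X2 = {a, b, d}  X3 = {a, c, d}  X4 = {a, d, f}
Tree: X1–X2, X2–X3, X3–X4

Every vertex of G appears in some bag (union = {a, b, c, d, e, f}); every edge is covered by a bag; and for each vertex v the set of bags containing v is connected in the bag tree. The decomposition is therefore valid. The largest bag has 3 vertices, so the width is 2.

Yes; width 2.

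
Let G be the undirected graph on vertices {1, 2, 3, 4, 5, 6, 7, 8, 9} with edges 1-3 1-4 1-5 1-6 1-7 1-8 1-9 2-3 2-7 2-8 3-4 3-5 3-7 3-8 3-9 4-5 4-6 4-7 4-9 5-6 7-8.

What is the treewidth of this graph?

A width-3 tree decomposition is:
Bags: B1 = {1, 3, 7, 8}  B2 = {1, 3, 4, 7}  B3 = {2, 3, 7, 8}  B4 = {1, 3, 4, 5}  B5 = {1, 3, 4, 9}  B6 = {1, 4, 5, 6}
Tree: B1–B2, B1–B3, B2–B4, B4–B5, B4–B6
The largest bag has 4 vertices, giving width 3; this decomposition certifies tw(G) ≤ 3. Conversely, {1, 3, 7, 8} is a clique of size 4, and the vertices of any clique must share a bag in every tree decomposition; so some bag has ≥ 4 vertices and tw(G) ≥ 3. Therefore the treewidth is 3.

3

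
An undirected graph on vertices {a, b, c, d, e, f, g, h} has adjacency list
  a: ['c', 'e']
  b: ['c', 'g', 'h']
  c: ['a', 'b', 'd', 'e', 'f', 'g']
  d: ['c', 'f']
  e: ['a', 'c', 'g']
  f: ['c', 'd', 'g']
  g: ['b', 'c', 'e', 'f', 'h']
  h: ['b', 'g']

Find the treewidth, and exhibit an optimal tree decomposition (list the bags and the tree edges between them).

Treewidth 2.
One such decomposition:
Bags: B1 = {a, c, e}  B2 = {c, e, g}  B3 = {c, f, g}  B4 = {b, c, g}  B5 = {b, g, h}  B6 = {c, d, f}
Tree: B1–B2, B2–B3, B3–B4, B4–B5, B3–B6

Every bag has size at most 3, so the width is 3 − 1 = 2 and tw(G) ≤ 2. On the other hand G contains the 3-clique {b, g, h}. A clique must lie in a single bag of any decomposition, so no decomposition can have width below 2. The upper and lower bounds meet at 2, so that is the treewidth.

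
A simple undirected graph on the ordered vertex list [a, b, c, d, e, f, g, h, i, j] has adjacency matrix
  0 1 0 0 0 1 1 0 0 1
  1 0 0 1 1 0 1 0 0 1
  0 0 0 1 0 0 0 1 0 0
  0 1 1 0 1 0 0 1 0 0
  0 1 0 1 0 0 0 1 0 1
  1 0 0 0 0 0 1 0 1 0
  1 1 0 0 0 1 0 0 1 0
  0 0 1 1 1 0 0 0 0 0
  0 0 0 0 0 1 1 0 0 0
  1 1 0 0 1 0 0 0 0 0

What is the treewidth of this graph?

A width-2 tree decomposition is:
Bags: B1 = {b, d, e}  B2 = {b, e, j}  B3 = {a, b, j}  B4 = {a, b, g}  B5 = {d, e, h}  B6 = {a, f, g}  B7 = {f, g, i}  B8 = {c, d, h}
Tree: B1–B2, B2–B3, B3–B4, B1–B5, B4–B6, B6–B7, B5–B8
Each bag holds 3 vertices, so the decomposition has width 2, which upper-bounds the treewidth. Conversely, {a, f, g} is a clique of size 3, and the vertices of any clique must share a bag in every tree decomposition; so some bag has ≥ 3 vertices and tw(G) ≥ 2. Hence tw(G) = 2 exactly.

2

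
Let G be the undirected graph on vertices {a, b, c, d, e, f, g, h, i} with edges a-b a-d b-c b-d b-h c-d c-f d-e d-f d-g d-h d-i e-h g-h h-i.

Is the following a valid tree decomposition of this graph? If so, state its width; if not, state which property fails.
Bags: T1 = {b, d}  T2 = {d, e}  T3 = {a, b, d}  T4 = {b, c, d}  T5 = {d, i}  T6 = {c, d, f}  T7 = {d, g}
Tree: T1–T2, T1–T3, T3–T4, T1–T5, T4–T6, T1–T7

No — vertex h appears in no bag.

A tree decomposition must satisfy three properties: every vertex lies in some bag; for every edge, both endpoints lie together in some bag; and for every vertex, the bags containing it form a connected subtree. Here vertex h appears in no bag, so the decomposition is invalid.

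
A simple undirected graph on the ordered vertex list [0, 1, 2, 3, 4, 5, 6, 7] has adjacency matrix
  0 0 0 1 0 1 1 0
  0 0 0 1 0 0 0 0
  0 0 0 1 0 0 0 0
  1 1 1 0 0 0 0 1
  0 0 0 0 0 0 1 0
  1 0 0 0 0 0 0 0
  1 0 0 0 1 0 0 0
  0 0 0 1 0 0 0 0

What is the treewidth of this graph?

1

A width-1 tree decomposition is:
Bags: B1 = {0, 6}  B2 = {0, 3}  B3 = {0, 5}  B4 = {1, 3}  B5 = {2, 3}  B6 = {4, 6}  B7 = {3, 7}
Tree: B1–B2, B2–B3, B2–B4, B2–B5, B1–B6, B4–B7
The largest bag has 2 vertices, giving width 1; this decomposition certifies tw(G) ≤ 1. Since G has at least one edge (e.g. 6–0), it is not an edgeless graph, so tw(G) ≥ 1. Combining the bounds, tw(G) = 1.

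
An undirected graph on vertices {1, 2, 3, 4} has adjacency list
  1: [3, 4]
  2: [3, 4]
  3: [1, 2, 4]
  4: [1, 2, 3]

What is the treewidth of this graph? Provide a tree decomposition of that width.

The largest bag has 3 vertices, giving width 2; this decomposition certifies tw(G) ≤ 2. For the lower bound, the 3 vertices {1, 3, 4} are pairwise adjacent, and any tree decomposition puts a clique entirely inside one bag — forcing width ≥ 2. Combining the bounds, tw(G) = 2.

Treewidth 2.
Bags: B1 = {2, 3, 4}  B2 = {1, 3, 4}
Tree: B1–B2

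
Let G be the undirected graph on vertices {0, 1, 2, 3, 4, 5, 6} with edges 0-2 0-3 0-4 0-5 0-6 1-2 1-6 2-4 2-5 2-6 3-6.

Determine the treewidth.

A width-2 tree decomposition is:
Bags: B1 = {0, 2, 4}  B2 = {0, 2, 6}  B3 = {1, 2, 6}  B4 = {0, 3, 6}  B5 = {0, 2, 5}
Tree: B1–B2, B2–B3, B2–B4, B2–B5
Each bag holds 3 vertices, so the decomposition has width 2, which upper-bounds the treewidth. For the lower bound, the 3 vertices {0, 2, 4} are pairwise adjacent, and any tree decomposition puts a clique entirely inside one bag — forcing width ≥ 2. Hence tw(G) = 2 exactly.

2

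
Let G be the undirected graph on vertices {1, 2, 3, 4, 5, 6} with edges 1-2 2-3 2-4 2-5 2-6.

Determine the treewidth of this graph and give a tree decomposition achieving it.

The largest bag has 2 vertices, giving width 1; this decomposition certifies tw(G) ≤ 1. Since G has at least one edge (e.g. 4–2), it is not an edgeless graph, so tw(G) ≥ 1. Hence tw(G) = 1 exactly.

Treewidth 1.
Bags: B1 = {2, 4}  B2 = {2, 5}  B3 = {2, 6}  B4 = {2, 3}  B5 = {1, 2}
Tree: B1–B2, B2–B3, B3–B4, B4–B5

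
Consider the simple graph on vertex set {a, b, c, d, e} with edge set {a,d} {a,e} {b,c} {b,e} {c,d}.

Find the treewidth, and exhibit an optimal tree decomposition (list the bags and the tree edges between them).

Every bag has size at most 3, so the width is 3 − 1 = 2 and tw(G) ≤ 2. The edges d–c–b–e–a–d form a cycle, so G is not a tree and its treewidth is at least 2. Combining the bounds, tw(G) = 2.

Treewidth 2.
Bags: B1 = {b, c, d}  B2 = {b, d, e}  B3 = {a, d, e}
Tree: B1–B2, B2–B3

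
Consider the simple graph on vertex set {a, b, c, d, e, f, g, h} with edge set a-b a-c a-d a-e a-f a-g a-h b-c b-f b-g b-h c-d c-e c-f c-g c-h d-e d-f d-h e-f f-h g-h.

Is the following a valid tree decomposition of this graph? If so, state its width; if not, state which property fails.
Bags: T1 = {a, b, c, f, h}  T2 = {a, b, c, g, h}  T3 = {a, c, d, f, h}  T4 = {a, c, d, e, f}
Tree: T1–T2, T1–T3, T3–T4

Every vertex of G appears in some bag (union = {a, b, c, d, e, f, g, h}); every edge is covered by a bag; and for each vertex v the set of bags containing v is connected in the bag tree. The decomposition is therefore valid. The largest bag has 5 vertices, so the width is 4.

Yes; width 4.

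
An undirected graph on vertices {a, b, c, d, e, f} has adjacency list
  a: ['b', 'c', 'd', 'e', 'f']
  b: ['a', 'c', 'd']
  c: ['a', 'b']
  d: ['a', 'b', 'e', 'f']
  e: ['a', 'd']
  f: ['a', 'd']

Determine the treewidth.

2

A width-2 tree decomposition is:
Bags: B1 = {a, b, d}  B2 = {a, d, e}  B3 = {a, d, f}  B4 = {a, b, c}
Tree: B1–B2, B1–B3, B1–B4
Every bag has size at most 3, so the width is 3 − 1 = 2 and tw(G) ≤ 2. Conversely, {a, d, e} is a clique of size 3, and the vertices of any clique must share a bag in every tree decomposition; so some bag has ≥ 3 vertices and tw(G) ≥ 2. The upper and lower bounds meet at 2, so that is the treewidth.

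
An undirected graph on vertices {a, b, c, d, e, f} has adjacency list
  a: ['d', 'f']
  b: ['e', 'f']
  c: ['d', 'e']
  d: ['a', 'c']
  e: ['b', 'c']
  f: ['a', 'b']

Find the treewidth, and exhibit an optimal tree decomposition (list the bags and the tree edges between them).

Treewidth 2.
Bags: B1 = {a, c, d}  B2 = {a, c, e}  B3 = {a, b, e}  B4 = {a, b, f}
Tree: B1–B2, B2–B3, B3–B4

Every bag has size at most 3, so the width is 3 − 1 = 2 and tw(G) ≤ 2. For the lower bound, G contains the cycle a–d–c–e–b–f–a, so G is not a forest; only forests have treewidth ≤ 1, hence tw(G) ≥ 2. Therefore the treewidth is 2.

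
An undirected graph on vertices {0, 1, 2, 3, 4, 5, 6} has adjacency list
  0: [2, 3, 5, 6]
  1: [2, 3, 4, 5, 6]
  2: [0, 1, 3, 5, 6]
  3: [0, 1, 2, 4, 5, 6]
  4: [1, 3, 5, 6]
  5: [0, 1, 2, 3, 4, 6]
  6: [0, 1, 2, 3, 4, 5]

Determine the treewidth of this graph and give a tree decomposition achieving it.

Treewidth 4.
One optimal decomposition is:
Bags: B1 = {1, 2, 3, 5, 6}  B2 = {1, 3, 4, 5, 6}  B3 = {0, 2, 3, 5, 6}
Tree: B1–B2, B1–B3

The largest bag has 5 vertices, giving width 4; this decomposition certifies tw(G) ≤ 4. Conversely, {0, 2, 3, 5, 6} is a clique of size 5, and the vertices of any clique must share a bag in every tree decomposition; so some bag has ≥ 5 vertices and tw(G) ≥ 4. The upper and lower bounds meet at 4, so that is the treewidth.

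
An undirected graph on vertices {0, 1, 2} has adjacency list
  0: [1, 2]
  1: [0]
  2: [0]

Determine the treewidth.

1

A width-1 tree decomposition is:
Bags: B1 = {0, 2}  B2 = {0, 1}
Tree: B1–B2
The largest bag has 2 vertices, giving width 1; this decomposition certifies tw(G) ≤ 1. Any graph with an edge has treewidth ≥ 1, and G has the edge 0–2. Therefore the treewidth is 1.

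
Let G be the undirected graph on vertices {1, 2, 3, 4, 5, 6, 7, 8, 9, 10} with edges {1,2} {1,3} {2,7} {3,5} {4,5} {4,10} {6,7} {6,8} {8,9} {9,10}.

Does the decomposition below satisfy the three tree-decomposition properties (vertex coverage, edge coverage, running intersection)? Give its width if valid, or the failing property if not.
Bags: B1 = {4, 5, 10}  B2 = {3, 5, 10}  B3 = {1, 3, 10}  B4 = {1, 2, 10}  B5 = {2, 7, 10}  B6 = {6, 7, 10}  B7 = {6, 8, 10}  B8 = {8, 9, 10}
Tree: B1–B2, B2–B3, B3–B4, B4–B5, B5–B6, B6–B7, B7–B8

Checking the three conditions: (i) the bags cover all of {1, 2, 3, 4, 5, 6, 7, 8, 9, 10}; (ii) for each edge, some bag contains both endpoints; (iii) the bags containing any fixed vertex form a subtree. All hold, so the decomposition is valid with width 3 − 1 = 2.

Yes; width 2.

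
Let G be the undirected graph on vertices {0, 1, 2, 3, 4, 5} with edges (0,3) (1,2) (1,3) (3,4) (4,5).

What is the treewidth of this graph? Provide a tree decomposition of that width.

Treewidth 1.
Bags: B1 = {1, 3}  B2 = {1, 2}  B3 = {3, 4}  B4 = {0, 3}  B5 = {4, 5}
Tree: B1–B2, B1–B3, B3–B4, B3–B5

The largest bag has 2 vertices, giving width 1; this decomposition certifies tw(G) ≤ 1. Any graph with an edge has treewidth ≥ 1, and G has the edge 3–1. Combining the bounds, tw(G) = 1.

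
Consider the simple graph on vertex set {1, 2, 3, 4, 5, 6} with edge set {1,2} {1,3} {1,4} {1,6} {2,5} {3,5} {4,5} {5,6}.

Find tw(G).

2

A width-2 tree decomposition is:
Bags: B1 = {1, 5, 6}  B2 = {1, 2, 5}  B3 = {1, 4, 5}  B4 = {1, 3, 5}
Tree: B1–B2, B2–B3, B3–B4
The largest bag has 3 vertices, giving width 2; this decomposition certifies tw(G) ≤ 2. Since 6–1–2–5–6 is a cycle in G, G is not acyclic. Forests are exactly the graphs of treewidth ≤ 1, so tw(G) ≥ 2. Therefore the treewidth is 2.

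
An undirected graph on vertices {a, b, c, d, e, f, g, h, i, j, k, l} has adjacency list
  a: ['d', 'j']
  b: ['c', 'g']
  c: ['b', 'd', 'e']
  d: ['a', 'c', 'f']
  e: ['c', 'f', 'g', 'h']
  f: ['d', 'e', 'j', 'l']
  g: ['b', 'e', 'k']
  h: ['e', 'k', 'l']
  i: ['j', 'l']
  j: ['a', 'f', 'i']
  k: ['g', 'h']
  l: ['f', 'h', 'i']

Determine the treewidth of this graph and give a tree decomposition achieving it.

Treewidth 3.
One optimal decomposition is:
Bags: B1 = {a, d, i, j}  B2 = {d, f, i, j}  B3 = {d, f, i, l}  B4 = {c, d, f, l}  B5 = {c, e, f, l}  B6 = {c, e, h, l}  B7 = {b, c, e, h}  B8 = {b, e, g, h}  B9 = {b, g, h, k}
Tree: B1–B2, B2–B3, B3–B4, B4–B5, B5–B6, B6–B7, B7–B8, B8–B9

Each bag holds 4 vertices, so the decomposition has width 3, which upper-bounds the treewidth. For the lower bound: the 4 vertex sets {a,i,j}, {d}, {f}, {c,e,h,l} are disjoint, each induces a connected subgraph, and every pair is joined by at least one edge of G. Contracting each set to a single vertex therefore yields K_{4} as a minor, and since treewidth is minor-monotone, tw(G) ≥ tw(K_{4}) = 3. Combining the bounds, tw(G) = 3.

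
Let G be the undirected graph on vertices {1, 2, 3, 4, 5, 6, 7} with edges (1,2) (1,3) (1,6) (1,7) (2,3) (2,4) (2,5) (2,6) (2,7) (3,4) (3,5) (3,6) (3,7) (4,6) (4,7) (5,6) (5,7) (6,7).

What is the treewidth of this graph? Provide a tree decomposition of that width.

Each bag holds 5 vertices, so the decomposition has width 4, which upper-bounds the treewidth. On the other hand G contains the 5-clique {1, 2, 3, 6, 7}. A clique must lie in a single bag of any decomposition, so no decomposition can have width below 4. Hence tw(G) = 4 exactly.

Treewidth 4.
One such decomposition:
Bags: B1 = {1, 2, 3, 6, 7}  B2 = {2, 3, 5, 6, 7}  B3 = {2, 3, 4, 6, 7}
Tree: B1–B2, B2–B3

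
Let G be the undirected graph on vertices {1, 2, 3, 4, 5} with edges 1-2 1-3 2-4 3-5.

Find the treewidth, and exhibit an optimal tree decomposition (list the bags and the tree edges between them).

Each bag holds 2 vertices, so the decomposition has width 1, which upper-bounds the treewidth. Any graph with an edge has treewidth ≥ 1, and G has the edge 4–2. Combining the bounds, tw(G) = 1.

Treewidth 1.
Bags: B1 = {2, 4}  B2 = {1, 2}  B3 = {1, 3}  B4 = {3, 5}
Tree: B1–B2, B2–B3, B3–B4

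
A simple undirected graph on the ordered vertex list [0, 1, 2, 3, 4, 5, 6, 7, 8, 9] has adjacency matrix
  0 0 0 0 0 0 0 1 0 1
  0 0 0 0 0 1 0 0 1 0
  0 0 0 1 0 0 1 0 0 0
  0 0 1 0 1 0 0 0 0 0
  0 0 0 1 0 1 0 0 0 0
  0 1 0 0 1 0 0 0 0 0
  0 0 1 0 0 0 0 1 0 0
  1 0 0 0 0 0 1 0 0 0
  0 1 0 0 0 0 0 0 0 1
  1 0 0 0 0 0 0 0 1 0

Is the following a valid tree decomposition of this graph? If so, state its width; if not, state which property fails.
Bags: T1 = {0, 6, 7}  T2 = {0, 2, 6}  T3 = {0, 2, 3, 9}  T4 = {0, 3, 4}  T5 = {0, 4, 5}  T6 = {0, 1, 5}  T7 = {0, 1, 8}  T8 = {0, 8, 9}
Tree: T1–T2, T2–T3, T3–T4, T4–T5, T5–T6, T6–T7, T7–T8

A tree decomposition must satisfy three properties: every vertex lies in some bag; for every edge, both endpoints lie together in some bag; and for every vertex, the bags containing it form a connected subtree. Here bags containing vertex 9 are not connected in the tree, so the decomposition is invalid.

No — bags containing vertex 9 are not connected in the tree.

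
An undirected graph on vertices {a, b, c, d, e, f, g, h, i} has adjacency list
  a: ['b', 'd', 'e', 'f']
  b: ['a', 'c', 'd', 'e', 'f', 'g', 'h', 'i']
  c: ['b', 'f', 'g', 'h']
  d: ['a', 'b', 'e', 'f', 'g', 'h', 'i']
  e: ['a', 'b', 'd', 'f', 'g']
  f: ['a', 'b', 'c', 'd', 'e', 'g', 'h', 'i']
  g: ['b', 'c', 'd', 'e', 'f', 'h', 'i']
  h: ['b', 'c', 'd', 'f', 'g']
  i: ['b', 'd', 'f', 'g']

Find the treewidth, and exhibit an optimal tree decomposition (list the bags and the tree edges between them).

Treewidth 4.
Bags: B1 = {b, c, f, g, h}  B2 = {b, d, f, g, h}  B3 = {b, d, f, g, i}  B4 = {b, d, e, f, g}  B5 = {a, b, d, e, f}
Tree: B1–B2, B2–B3, B3–B4, B4–B5

Each bag holds 5 vertices, so the decomposition has width 4, which upper-bounds the treewidth. For the lower bound, the 5 vertices {b, d, e, f, g} are pairwise adjacent, and any tree decomposition puts a clique entirely inside one bag — forcing width ≥ 4. Hence tw(G) = 4 exactly.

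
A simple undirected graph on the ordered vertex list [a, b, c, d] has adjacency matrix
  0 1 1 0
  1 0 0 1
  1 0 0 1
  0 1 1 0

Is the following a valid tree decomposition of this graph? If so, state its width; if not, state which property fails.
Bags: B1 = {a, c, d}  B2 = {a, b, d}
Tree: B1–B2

Vertex coverage: the bags together contain {a, b, c, d}, the full vertex set. Edge coverage: each edge of G has both endpoints in at least one bag. Running intersection: for every vertex, the bags containing it form a connected subtree. All three properties hold, so this is a valid tree decomposition of width max|bag| − 1 = 2, and hence tw(G) ≤ 2.

Yes; width 2.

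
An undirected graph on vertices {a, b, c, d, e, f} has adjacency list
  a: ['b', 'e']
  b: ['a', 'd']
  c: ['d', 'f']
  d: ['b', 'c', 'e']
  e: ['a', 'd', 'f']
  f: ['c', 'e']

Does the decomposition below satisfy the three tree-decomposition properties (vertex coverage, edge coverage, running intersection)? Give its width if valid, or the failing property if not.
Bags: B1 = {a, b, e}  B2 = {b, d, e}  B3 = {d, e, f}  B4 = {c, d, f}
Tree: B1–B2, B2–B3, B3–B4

Yes; width 2.

Checking the three conditions: (i) the bags cover all of {a, b, c, d, e, f}; (ii) for each edge, some bag contains both endpoints; (iii) the bags containing any fixed vertex form a subtree. All hold, so the decomposition is valid with width 3 − 1 = 2.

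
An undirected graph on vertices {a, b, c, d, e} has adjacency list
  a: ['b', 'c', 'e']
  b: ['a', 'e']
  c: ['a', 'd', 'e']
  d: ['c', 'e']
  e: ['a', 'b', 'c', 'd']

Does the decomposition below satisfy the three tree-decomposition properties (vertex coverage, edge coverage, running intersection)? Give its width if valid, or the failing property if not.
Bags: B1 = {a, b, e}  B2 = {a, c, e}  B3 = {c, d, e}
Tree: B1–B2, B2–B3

Vertex coverage: the bags together contain {a, b, c, d, e}, the full vertex set. Edge coverage: each edge of G has both endpoints in at least one bag. Running intersection: for every vertex, the bags containing it form a connected subtree. All three properties hold, so this is a valid tree decomposition of width max|bag| − 1 = 2, and hence tw(G) ≤ 2.

Yes; width 2.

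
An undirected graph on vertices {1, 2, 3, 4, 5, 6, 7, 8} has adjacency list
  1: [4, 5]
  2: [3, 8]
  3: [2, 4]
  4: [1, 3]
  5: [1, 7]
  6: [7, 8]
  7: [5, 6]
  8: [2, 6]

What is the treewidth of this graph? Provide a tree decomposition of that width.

Treewidth 2.
One optimal decomposition is:
Bags: B1 = {1, 3, 4}  B2 = {1, 3, 5}  B3 = {3, 5, 7}  B4 = {3, 6, 7}  B5 = {3, 6, 8}  B6 = {2, 3, 8}
Tree: B1–B2, B2–B3, B3–B4, B4–B5, B5–B6

Each bag holds 3 vertices, so the decomposition has width 2, which upper-bounds the treewidth. Since 3–4–1–5–7–6–8–2–3 is a cycle in G, G is not acyclic. Forests are exactly the graphs of treewidth ≤ 1, so tw(G) ≥ 2. Therefore the treewidth is 2.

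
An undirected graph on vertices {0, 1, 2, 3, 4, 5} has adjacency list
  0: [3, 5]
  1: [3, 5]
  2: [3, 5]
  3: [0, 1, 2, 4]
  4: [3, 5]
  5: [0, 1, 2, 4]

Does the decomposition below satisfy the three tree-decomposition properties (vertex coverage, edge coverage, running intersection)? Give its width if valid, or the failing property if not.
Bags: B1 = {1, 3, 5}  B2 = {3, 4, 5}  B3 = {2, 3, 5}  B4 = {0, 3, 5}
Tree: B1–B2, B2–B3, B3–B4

Vertex coverage: the bags together contain {0, 1, 2, 3, 4, 5}, the full vertex set. Edge coverage: each edge of G has both endpoints in at least one bag. Running intersection: for every vertex, the bags containing it form a connected subtree. All three properties hold, so this is a valid tree decomposition of width max|bag| − 1 = 2, and hence tw(G) ≤ 2.

Yes; width 2.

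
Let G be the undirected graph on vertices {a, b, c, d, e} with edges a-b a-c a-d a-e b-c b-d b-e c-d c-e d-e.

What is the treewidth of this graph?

4

A width-4 tree decomposition is:
Bags: B1 = {a, b, c, d, e}
Tree: (single bag)
A single bag containing all 5 vertices is trivially a valid decomposition of width 4. Conversely, {a, b, c, d, e} is a clique of size 5, and the vertices of any clique must share a bag in every tree decomposition; so some bag has ≥ 5 vertices and tw(G) ≥ 4. The upper and lower bounds meet at 4, so that is the treewidth.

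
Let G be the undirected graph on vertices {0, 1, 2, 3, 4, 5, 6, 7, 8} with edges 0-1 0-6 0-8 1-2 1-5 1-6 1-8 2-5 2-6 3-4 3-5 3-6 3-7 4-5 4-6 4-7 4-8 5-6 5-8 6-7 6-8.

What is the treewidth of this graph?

3

A width-3 tree decomposition is:
Bags: B1 = {4, 5, 6, 8}  B2 = {3, 4, 5, 6}  B3 = {1, 5, 6, 8}  B4 = {0, 1, 6, 8}  B5 = {1, 2, 5, 6}  B6 = {3, 4, 6, 7}
Tree: B1–B2, B1–B3, B3–B4, B3–B5, B2–B6
Every bag has size at most 4, so the width is 4 − 1 = 3 and tw(G) ≤ 3. Conversely, {0, 1, 6, 8} is a clique of size 4, and the vertices of any clique must share a bag in every tree decomposition; so some bag has ≥ 4 vertices and tw(G) ≥ 3. The upper and lower bounds meet at 3, so that is the treewidth.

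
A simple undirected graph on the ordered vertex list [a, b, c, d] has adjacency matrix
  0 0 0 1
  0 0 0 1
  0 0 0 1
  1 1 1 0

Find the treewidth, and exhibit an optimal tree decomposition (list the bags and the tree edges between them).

Every bag has size at most 2, so the width is 2 − 1 = 1 and tw(G) ≤ 1. Since G has at least one edge (e.g. d–b), it is not an edgeless graph, so tw(G) ≥ 1. Combining the bounds, tw(G) = 1.

Treewidth 1.
One optimal decomposition is:
Bags: B1 = {b, d}  B2 = {a, d}  B3 = {c, d}
Tree: B1–B2, B1–B3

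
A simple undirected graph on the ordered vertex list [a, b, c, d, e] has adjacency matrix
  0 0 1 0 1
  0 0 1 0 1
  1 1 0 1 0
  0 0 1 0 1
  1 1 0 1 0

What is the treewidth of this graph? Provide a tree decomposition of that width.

The largest bag has 3 vertices, giving width 2; this decomposition certifies tw(G) ≤ 2. Since e–b–c–d–e is a cycle in G, G is not acyclic. Forests are exactly the graphs of treewidth ≤ 1, so tw(G) ≥ 2. The upper and lower bounds meet at 2, so that is the treewidth.

Treewidth 2.
One optimal decomposition is:
Bags: B1 = {b, c, e}  B2 = {c, d, e}  B3 = {a, c, e}
Tree: B1–B2, B2–B3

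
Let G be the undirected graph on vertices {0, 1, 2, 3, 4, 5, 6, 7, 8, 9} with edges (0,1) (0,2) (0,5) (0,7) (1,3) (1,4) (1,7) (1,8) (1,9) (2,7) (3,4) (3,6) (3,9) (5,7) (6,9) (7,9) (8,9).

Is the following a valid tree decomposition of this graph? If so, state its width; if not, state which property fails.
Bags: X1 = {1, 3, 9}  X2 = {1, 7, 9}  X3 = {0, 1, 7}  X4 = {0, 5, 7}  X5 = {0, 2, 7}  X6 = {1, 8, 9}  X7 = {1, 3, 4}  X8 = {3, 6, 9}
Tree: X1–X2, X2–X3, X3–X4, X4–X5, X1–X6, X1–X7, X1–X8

Every vertex of G appears in some bag (union = {0, 1, 2, 3, 4, 5, 6, 7, 8, 9}); every edge is covered by a bag; and for each vertex v the set of bags containing v is connected in the bag tree. The decomposition is therefore valid. The largest bag has 3 vertices, so the width is 2.

Yes; width 2.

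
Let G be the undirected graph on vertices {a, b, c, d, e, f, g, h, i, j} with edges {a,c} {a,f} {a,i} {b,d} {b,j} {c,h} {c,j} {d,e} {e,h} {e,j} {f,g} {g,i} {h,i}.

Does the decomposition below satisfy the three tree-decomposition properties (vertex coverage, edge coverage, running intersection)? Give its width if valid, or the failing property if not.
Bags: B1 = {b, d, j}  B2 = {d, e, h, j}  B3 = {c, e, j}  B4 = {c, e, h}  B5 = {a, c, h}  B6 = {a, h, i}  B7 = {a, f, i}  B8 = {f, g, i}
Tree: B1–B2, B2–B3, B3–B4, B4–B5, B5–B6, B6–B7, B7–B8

A tree decomposition must satisfy three properties: every vertex lies in some bag; for every edge, both endpoints lie together in some bag; and for every vertex, the bags containing it form a connected subtree. Here bags containing vertex h are not connected in the tree, so the decomposition is invalid.

No — bags containing vertex h are not connected in the tree.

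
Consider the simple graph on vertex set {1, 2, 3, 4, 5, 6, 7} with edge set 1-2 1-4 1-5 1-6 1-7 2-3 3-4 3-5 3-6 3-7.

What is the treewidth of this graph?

2

A width-2 tree decomposition is:
Bags: B1 = {1, 3, 6}  B2 = {1, 3, 4}  B3 = {1, 2, 3}  B4 = {1, 3, 7}  B5 = {1, 3, 5}
Tree: B1–B2, B2–B3, B3–B4, B4–B5
The largest bag has 3 vertices, giving width 2; this decomposition certifies tw(G) ≤ 2. Since 3–6–1–4–3 is a cycle in G, G is not acyclic. Forests are exactly the graphs of treewidth ≤ 1, so tw(G) ≥ 2. Therefore the treewidth is 2.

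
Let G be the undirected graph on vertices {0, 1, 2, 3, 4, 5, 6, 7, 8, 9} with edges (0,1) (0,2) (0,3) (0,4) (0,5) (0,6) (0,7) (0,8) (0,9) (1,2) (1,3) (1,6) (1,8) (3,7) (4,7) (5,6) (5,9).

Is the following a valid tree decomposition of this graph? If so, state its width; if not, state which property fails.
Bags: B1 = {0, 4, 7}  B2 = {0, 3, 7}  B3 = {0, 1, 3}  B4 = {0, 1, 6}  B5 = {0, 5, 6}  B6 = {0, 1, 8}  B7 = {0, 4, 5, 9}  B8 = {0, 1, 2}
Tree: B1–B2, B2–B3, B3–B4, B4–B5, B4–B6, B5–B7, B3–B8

A tree decomposition must satisfy three properties: every vertex lies in some bag; for every edge, both endpoints lie together in some bag; and for every vertex, the bags containing it form a connected subtree. Here bags containing vertex 4 are not connected in the tree, so the decomposition is invalid.

No — bags containing vertex 4 are not connected in the tree.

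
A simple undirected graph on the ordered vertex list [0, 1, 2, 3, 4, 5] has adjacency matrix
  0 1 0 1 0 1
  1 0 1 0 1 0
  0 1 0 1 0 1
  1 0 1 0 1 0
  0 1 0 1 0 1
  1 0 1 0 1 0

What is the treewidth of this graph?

3

A width-3 tree decomposition is:
Bags: B1 = {0, 2, 4, 5}  B2 = {0, 2, 3, 4}  B3 = {0, 1, 2, 4}
Tree: B1–B2, B2–B3
Every bag has size at most 4, so the width is 4 − 1 = 3 and tw(G) ≤ 3. For the lower bound: the 4 vertex sets {2,5}, {3,4}, {0}, {1} are disjoint, each induces a connected subgraph, and every pair is joined by at least one edge of G. Contracting each set to a single vertex therefore yields K_{4} as a minor, and since treewidth is minor-monotone, tw(G) ≥ tw(K_{4}) = 3. Hence tw(G) = 3 exactly.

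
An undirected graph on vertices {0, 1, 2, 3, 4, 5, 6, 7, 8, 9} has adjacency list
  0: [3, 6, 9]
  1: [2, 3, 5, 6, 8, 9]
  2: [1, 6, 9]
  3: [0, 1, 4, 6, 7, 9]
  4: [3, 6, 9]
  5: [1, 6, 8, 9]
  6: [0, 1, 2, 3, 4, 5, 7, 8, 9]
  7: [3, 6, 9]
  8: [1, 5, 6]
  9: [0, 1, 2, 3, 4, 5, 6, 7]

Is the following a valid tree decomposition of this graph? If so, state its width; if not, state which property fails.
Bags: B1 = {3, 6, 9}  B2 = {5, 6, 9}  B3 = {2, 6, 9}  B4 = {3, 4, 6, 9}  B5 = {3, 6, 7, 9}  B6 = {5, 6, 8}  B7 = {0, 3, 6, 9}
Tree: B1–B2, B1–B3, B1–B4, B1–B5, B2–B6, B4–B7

A tree decomposition must satisfy three properties: every vertex lies in some bag; for every edge, both endpoints lie together in some bag; and for every vertex, the bags containing it form a connected subtree. Here vertex 1 appears in no bag, so the decomposition is invalid.

No — vertex 1 appears in no bag.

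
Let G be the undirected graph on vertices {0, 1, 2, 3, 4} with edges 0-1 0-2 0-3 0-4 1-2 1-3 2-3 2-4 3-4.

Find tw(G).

A width-3 tree decomposition is:
Bags: B1 = {0, 1, 2, 3}  B2 = {0, 2, 3, 4}
Tree: B1–B2
The largest bag has 4 vertices, giving width 3; this decomposition certifies tw(G) ≤ 3. For the lower bound, the 4 vertices {0, 1, 2, 3} are pairwise adjacent, and any tree decomposition puts a clique entirely inside one bag — forcing width ≥ 3. The upper and lower bounds meet at 3, so that is the treewidth.

3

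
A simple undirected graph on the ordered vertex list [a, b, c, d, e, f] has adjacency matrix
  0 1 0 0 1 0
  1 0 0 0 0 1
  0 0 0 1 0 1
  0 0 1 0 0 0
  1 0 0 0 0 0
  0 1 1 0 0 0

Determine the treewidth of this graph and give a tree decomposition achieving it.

Treewidth 1.
Bags: B1 = {c, d}  B2 = {c, f}  B3 = {b, f}  B4 = {a, b}  B5 = {a, e}
Tree: B1–B2, B2–B3, B3–B4, B4–B5

Each bag holds 2 vertices, so the decomposition has width 1, which upper-bounds the treewidth. Since G has at least one edge (e.g. d–c), it is not an edgeless graph, so tw(G) ≥ 1. Combining the bounds, tw(G) = 1.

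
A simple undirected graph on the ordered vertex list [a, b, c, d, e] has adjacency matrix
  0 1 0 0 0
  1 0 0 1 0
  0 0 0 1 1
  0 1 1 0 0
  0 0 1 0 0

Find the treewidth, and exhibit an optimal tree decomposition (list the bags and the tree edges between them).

The largest bag has 2 vertices, giving width 1; this decomposition certifies tw(G) ≤ 1. G has an edge, so its treewidth is at least 1. Hence tw(G) = 1 exactly.

Treewidth 1.
One such decomposition:
Bags: B1 = {a, b}  B2 = {b, d}  B3 = {c, d}  B4 = {c, e}
Tree: B1–B2, B2–B3, B3–B4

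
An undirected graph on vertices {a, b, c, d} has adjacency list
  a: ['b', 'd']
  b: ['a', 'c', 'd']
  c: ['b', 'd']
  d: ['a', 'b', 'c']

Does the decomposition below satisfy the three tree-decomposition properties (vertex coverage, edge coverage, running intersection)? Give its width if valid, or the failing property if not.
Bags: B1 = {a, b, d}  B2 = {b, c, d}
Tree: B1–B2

Yes; width 2.

Every vertex of G appears in some bag (union = {a, b, c, d}); every edge is covered by a bag; and for each vertex v the set of bags containing v is connected in the bag tree. The decomposition is therefore valid. The largest bag has 3 vertices, so the width is 2.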